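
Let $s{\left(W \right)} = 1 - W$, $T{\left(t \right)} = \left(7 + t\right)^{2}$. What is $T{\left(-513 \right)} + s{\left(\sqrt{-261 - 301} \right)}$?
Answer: $256037 - i \sqrt{562} \approx 2.5604 \cdot 10^{5} - 23.707 i$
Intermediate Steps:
$T{\left(-513 \right)} + s{\left(\sqrt{-261 - 301} \right)} = \left(7 - 513\right)^{2} + \left(1 - \sqrt{-261 - 301}\right) = \left(-506\right)^{2} + \left(1 - \sqrt{-562}\right) = 256036 + \left(1 - i \sqrt{562}\right) = 256037 - i \sqrt{562}$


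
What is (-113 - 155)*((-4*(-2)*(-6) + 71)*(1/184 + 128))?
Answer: -1578051/2 ≈ -7.8903e+5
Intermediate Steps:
(-113 - 155)*((-4*(-2)*(-6) + 71)*(1/184 + 128)) = -268*(8*(-6) + 71)*(1/184 + 128) = -268*(-48 + 71)*23553/184 = -6164*23553/184 = -268*23553/8 = -1578051/2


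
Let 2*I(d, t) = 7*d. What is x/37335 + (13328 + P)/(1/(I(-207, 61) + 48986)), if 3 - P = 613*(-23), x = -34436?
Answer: 49424556267139/37335 ≈ 1.3238e+9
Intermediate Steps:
I(d, t) = 7*d/2 (I(d, t) = (7*d)/2 = 7*d/2)
P = 14102 (P = 3 - 613*(-23) = 3 - 1*(-14099) = 3 + 14099 = 14102)
x/37335 + (13328 + P)/(1/(I(-207, 61) + 48986)) = -34436/37335 + (13328 + 14102)/(1/((7/2)*(-207) + 48986)) = -34436*1/37335 + 27430/(1/(-1449/2 + 48986)) = -34436/37335 + 27430/(1/(96523/2)) = -34436/37335 + 27430/(2/96523) = -34436/37335 + 27430*(96523/2) = -34436/37335 + 1323812945 = 49424556267139/37335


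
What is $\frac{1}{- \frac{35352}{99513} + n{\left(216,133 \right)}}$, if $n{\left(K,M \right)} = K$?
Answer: $\frac{11057}{2384384} \approx 0.0046373$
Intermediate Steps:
$\frac{1}{- \frac{35352}{99513} + n{\left(216,133 \right)}} = \frac{1}{- \frac{35352}{99513} + 216} = \frac{1}{\left(-35352\right) \frac{1}{99513} + 216} = \frac{1}{- \frac{3928}{11057} + 216} = \frac{1}{\frac{2384384}{11057}} = \frac{11057}{2384384}$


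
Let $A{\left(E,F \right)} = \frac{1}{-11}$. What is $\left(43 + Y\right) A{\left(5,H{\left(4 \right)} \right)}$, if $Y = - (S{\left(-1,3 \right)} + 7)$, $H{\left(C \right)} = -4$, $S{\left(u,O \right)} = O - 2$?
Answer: $- \frac{35}{11} \approx -3.1818$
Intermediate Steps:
$S{\left(u,O \right)} = -2 + O$
$A{\left(E,F \right)} = - \frac{1}{11}$
$Y = -8$ ($Y = - (\left(-2 + 3\right) + 7) = - (1 + 7) = \left(-1\right) 8 = -8$)
$\left(43 + Y\right) A{\left(5,H{\left(4 \right)} \right)} = \left(43 - 8\right) \left(- \frac{1}{11}\right) = 35 \left(- \frac{1}{11}\right) = - \frac{35}{11}$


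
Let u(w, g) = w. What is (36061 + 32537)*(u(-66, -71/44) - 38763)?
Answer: -2663591742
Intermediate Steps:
(36061 + 32537)*(u(-66, -71/44) - 38763) = (36061 + 32537)*(-66 - 38763) = 68598*(-38829) = -2663591742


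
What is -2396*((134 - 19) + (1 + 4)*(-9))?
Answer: -167720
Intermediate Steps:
-2396*((134 - 19) + (1 + 4)*(-9)) = -2396*(115 + 5*(-9)) = -2396*(115 - 45) = -2396*70 = -167720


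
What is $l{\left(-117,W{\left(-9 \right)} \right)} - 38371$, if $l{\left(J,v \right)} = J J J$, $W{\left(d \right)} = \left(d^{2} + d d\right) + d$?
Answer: $-1639984$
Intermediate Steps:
$W{\left(d \right)} = d + 2 d^{2}$ ($W{\left(d \right)} = \left(d^{2} + d^{2}\right) + d = 2 d^{2} + d = d + 2 d^{2}$)
$l{\left(J,v \right)} = J^{3}$ ($l{\left(J,v \right)} = J^{2} J = J^{3}$)
$l{\left(-117,W{\left(-9 \right)} \right)} - 38371 = \left(-117\right)^{3} - 38371 = -1601613 - 38371 = -1639984$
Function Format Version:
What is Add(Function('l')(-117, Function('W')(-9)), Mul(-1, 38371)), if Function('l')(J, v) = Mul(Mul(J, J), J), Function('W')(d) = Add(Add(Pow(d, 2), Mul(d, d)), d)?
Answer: -1639984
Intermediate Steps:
Function('W')(d) = Add(d, Mul(2, Pow(d, 2))) (Function('W')(d) = Add(Add(Pow(d, 2), Pow(d, 2)), d) = Add(Mul(2, Pow(d, 2)), d) = Add(d, Mul(2, Pow(d, 2))))
Function('l')(J, v) = Pow(J, 3) (Function('l')(J, v) = Mul(Pow(J, 2), J) = Pow(J, 3))
Add(Function('l')(-117, Function('W')(-9)), Mul(-1, 38371)) = Add(Pow(-117, 3), Mul(-1, 38371)) = Add(-1601613, -38371) = -1639984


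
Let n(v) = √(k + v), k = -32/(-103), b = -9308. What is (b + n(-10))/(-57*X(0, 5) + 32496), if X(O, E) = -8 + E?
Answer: -9308/32667 + I*√102794/3364701 ≈ -0.28494 + 9.5288e-5*I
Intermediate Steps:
k = 32/103 (k = -32*(-1/103) = 32/103 ≈ 0.31068)
n(v) = √(32/103 + v)
(b + n(-10))/(-57*X(0, 5) + 32496) = (-9308 + √(3296 + 10609*(-10))/103)/(-57*(-8 + 5) + 32496) = (-9308 + √(3296 - 106090)/103)/(-57*(-3) + 32496) = (-9308 + √(-102794)/103)/(171 + 32496) = (-9308 + (I*√102794)/103)/32667 = (-9308 + I*√102794/103)*(1/32667) = -9308/32667 + I*√102794/3364701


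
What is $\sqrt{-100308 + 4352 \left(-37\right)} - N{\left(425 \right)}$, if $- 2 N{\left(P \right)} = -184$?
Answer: $-92 + 2 i \sqrt{65333} \approx -92.0 + 511.21 i$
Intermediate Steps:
$N{\left(P \right)} = 92$ ($N{\left(P \right)} = \left(- \frac{1}{2}\right) \left(-184\right) = 92$)
$\sqrt{-100308 + 4352 \left(-37\right)} - N{\left(425 \right)} = \sqrt{-100308 + 4352 \left(-37\right)} - 92 = \sqrt{-100308 - 161024} - 92 = \sqrt{-261332} - 92 = 2 i \sqrt{65333} - 92 = -92 + 2 i \sqrt{65333}$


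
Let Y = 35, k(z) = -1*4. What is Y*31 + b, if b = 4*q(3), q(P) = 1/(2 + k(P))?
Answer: 1083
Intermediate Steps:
k(z) = -4
q(P) = -½ (q(P) = 1/(2 - 4) = 1/(-2) = -½)
b = -2 (b = 4*(-½) = -2)
Y*31 + b = 35*31 - 2 = 1085 - 2 = 1083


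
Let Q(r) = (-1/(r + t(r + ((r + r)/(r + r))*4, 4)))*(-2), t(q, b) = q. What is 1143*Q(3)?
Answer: 1143/5 ≈ 228.60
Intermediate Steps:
Q(r) = 2/(4 + 2*r) (Q(r) = (-1/(r + (r + ((r + r)/(r + r))*4)))*(-2) = (-1/(r + (r + ((2*r)/((2*r)))*4)))*(-2) = (-1/(r + (r + ((2*r)*(1/(2*r)))*4)))*(-2) = (-1/(r + (r + 1*4)))*(-2) = (-1/(r + (r + 4)))*(-2) = (-1/(r + (4 + r)))*(-2) = (-1/(4 + 2*r))*(-2) = -1/(4 + 2*r)*(-2) = 2/(4 + 2*r))
1143*Q(3) = 1143/(2 + 3) = 1143/5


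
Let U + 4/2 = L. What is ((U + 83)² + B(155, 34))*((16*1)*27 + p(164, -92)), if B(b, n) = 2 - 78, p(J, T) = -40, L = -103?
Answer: 159936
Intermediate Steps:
U = -105 (U = -2 - 103 = -105)
B(b, n) = -76
((U + 83)² + B(155, 34))*((16*1)*27 + p(164, -92)) = ((-105 + 83)² - 76)*((16*1)*27 - 40) = ((-22)² - 76)*(16*27 - 40) = (484 - 76)*(432 - 40) = 408*392 = 159936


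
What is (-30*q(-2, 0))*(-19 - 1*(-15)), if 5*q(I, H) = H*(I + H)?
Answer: 0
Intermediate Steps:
q(I, H) = H*(H + I)/5 (q(I, H) = (H*(I + H))/5 = (H*(H + I))/5 = H*(H + I)/5)
(-30*q(-2, 0))*(-19 - 1*(-15)) = (-6*0*(0 - 2))*(-19 - 1*(-15)) = (-6*0*(-2))*(-19 + 15) = -30*0*(-4) = 0*(-4) = 0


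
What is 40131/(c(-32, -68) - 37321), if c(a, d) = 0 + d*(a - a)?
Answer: -40131/37321 ≈ -1.0753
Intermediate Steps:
c(a, d) = 0 (c(a, d) = 0 + d*0 = 0 + 0 = 0)
40131/(c(-32, -68) - 37321) = 40131/(0 - 37321) = 40131/(-37321) = 40131*(-1/37321) = -40131/37321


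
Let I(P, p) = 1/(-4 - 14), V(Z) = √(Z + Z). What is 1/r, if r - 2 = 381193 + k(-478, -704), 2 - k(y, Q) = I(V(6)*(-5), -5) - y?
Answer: 18/6852943 ≈ 2.6266e-6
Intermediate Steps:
V(Z) = √2*√Z (V(Z) = √(2*Z) = √2*√Z)
I(P, p) = -1/18 (I(P, p) = 1/(-18) = -1/18)
k(y, Q) = 37/18 + y (k(y, Q) = 2 - (-1/18 - y) = 2 + (1/18 + y) = 37/18 + y)
r = 6852943/18 (r = 2 + (381193 + (37/18 - 478)) = 2 + (381193 - 8567/18) = 2 + 6852907/18 = 6852943/18 ≈ 3.8072e+5)
1/r = 1/(6852943/18) = 18/6852943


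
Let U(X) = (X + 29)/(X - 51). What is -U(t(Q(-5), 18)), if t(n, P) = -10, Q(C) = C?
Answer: 19/61 ≈ 0.31148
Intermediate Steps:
U(X) = (29 + X)/(-51 + X)
-U(t(Q(-5), 18)) = -(29 - 10)/(-51 - 10) = -19/(-61) = -(-1)*19/61 = -1*(-19/61) = 19/61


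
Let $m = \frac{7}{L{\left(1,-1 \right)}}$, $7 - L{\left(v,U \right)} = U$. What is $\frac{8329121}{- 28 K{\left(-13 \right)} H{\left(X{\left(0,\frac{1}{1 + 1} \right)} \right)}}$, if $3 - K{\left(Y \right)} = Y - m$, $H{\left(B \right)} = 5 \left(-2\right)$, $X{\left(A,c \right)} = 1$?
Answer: $\frac{8329121}{4725} \approx 1762.8$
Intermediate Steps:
$L{\left(v,U \right)} = 7 - U$
$H{\left(B \right)} = -10$
$m = \frac{7}{8}$ ($m = \frac{7}{7 - -1} = \frac{7}{7 + 1} = \frac{7}{8} \approx 0.875$)
$K{\left(Y \right)} = \frac{31}{8} - Y$ ($K{\left(Y \right)} = 3 - \left(Y - \frac{7}{8}\right) = 3 - \left(- \frac{7}{8} + Y\right) = \frac{31}{8} - Y$)
$\frac{8329121}{- 28 K{\left(-13 \right)} H{\left(X{\left(0,\frac{1}{1 + 1} \right)} \right)}} = \frac{8329121}{- 28 \left(\frac{31}{8} - -13\right) \left(-10\right)} = \frac{8329121}{- 28 \left(\frac{31}{8} + 13\right) \left(-10\right)} = \frac{8329121}{\left(-28\right) \frac{135}{8} \left(-10\right)} = \frac{8329121}{\left(- \frac{945}{2}\right) \left(-10\right)} = \frac{8329121}{4725}$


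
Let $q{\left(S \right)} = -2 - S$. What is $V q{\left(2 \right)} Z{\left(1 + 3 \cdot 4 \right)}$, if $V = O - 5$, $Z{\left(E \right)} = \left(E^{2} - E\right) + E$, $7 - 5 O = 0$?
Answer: $\frac{12168}{5} \approx 2433.6$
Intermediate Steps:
$O = \frac{7}{5}$ ($O = \frac{7}{5} - 0 = \frac{7}{5} + 0 = \frac{7}{5} \approx 1.4$)
$Z{\left(E \right)} = E^{2}$
$V = - \frac{18}{5}$ ($V = \frac{7}{5} - 5 = - \frac{18}{5} \approx -3.6$)
$V q{\left(2 \right)} Z{\left(1 + 3 \cdot 4 \right)} = - \frac{18 \left(-2 - 2\right)}{5} \left(1 + 3 \cdot 4\right)^{2} = - \frac{18 \left(-2 - 2\right)}{5} \left(1 + 12\right)^{2} = \left(- \frac{18}{5}\right) \left(-4\right) 13^{2} = \frac{72}{5} \cdot 169 = \frac{12168}{5}$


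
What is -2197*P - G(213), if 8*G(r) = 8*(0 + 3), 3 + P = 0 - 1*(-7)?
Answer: -8791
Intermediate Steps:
P = 4 (P = -3 + (0 - 1*(-7)) = -3 + (0 + 7) = -3 + 7 = 4)
G(r) = 3 (G(r) = (8*(0 + 3))/8 = (8*3)/8 = (⅛)*24 = 3)
-2197*P - G(213) = -2197*4 - 1*3 = -8788 - 3 = -8791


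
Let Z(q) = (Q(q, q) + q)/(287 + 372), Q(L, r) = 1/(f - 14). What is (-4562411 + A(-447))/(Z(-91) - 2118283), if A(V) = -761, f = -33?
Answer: 141335126356/65609583637 ≈ 2.1542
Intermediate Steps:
Q(L, r) = -1/47 (Q(L, r) = 1/(-33 - 14) = 1/(-47) = -1/47)
Z(q) = -1/30973 + q/659 (Z(q) = (-1/47 + q)/(287 + 372) = (-1/47 + q)/659 = (-1/47 + q)*(1/659) = -1/30973 + q/659)
(-4562411 + A(-447))/(Z(-91) - 2118283) = (-4562411 - 761)/((-1/30973 + (1/659)*(-91)) - 2118283) = -4563172/((-1/30973 - 91/659) - 2118283) = -4563172/(-4278/30973 - 2118283) = -4563172/(-65609583637/30973) = -4563172*(-30973/65609583637) = 141335126356/65609583637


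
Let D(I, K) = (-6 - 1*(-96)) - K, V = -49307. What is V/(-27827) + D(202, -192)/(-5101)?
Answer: 243667793/141945527 ≈ 1.7166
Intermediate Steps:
D(I, K) = 90 - K (D(I, K) = (-6 + 96) - K = 90 - K)
V/(-27827) + D(202, -192)/(-5101) = -49307/(-27827) + (90 - 1*(-192))/(-5101) = -49307*(-1/27827) + (90 + 192)*(-1/5101) = 49307/27827 + 282*(-1/5101) = 49307/27827 - 282/5101 = 243667793/141945527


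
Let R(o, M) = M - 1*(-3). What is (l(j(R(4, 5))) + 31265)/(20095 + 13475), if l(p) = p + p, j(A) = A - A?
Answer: 6253/6714 ≈ 0.93134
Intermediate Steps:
R(o, M) = 3 + M (R(o, M) = M + 3 = 3 + M)
j(A) = 0
l(p) = 2*p
(l(j(R(4, 5))) + 31265)/(20095 + 13475) = (2*0 + 31265)/(20095 + 13475) = (0 + 31265)/33570 = 31265*(1/33570) = 6253/6714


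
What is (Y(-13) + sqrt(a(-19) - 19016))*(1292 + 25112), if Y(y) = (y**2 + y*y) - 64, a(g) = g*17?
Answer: 7234696 + 26404*I*sqrt(19339) ≈ 7.2347e+6 + 3.6719e+6*I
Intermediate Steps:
a(g) = 17*g
Y(y) = -64 + 2*y**2 (Y(y) = (y**2 + y**2) - 64 = 2*y**2 - 64 = -64 + 2*y**2)
(Y(-13) + sqrt(a(-19) - 19016))*(1292 + 25112) = ((-64 + 2*(-13)**2) + sqrt(17*(-19) - 19016))*(1292 + 25112) = ((-64 + 2*169) + sqrt(-323 - 19016))*26404 = ((-64 + 338) + sqrt(-19339))*26404 = (274 + I*sqrt(19339))*26404 = 7234696 + 26404*I*sqrt(19339)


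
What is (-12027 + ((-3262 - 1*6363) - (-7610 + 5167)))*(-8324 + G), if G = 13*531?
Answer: 27295989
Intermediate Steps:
G = 6903
(-12027 + ((-3262 - 1*6363) - (-7610 + 5167)))*(-8324 + G) = (-12027 + ((-3262 - 1*6363) - (-7610 + 5167)))*(-8324 + 6903) = (-12027 + ((-3262 - 6363) - 1*(-2443)))*(-1421) = (-12027 + (-9625 + 2443))*(-1421) = (-12027 - 7182)*(-1421) = -19209*(-1421) = 27295989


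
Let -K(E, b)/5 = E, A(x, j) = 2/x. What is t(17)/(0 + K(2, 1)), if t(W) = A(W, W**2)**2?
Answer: -2/1445 ≈ -0.0013841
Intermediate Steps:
K(E, b) = -5*E
t(W) = 4/W**2 (t(W) = (2/W)**2 = 4/W**2)
t(17)/(0 + K(2, 1)) = (4/17**2)/(0 - 5*2) = (4*(1/289))/(0 - 10) = (4/289)/(-10) = -1/10*4/289 = -2/1445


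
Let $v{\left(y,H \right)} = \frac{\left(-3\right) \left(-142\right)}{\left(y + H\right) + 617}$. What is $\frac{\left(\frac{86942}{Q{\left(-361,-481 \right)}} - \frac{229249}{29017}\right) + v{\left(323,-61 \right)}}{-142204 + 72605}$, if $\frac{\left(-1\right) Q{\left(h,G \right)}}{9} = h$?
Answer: $- \frac{534331266895}{1922528741386131} \approx -0.00027793$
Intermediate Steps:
$Q{\left(h,G \right)} = - 9 h$
$v{\left(y,H \right)} = \frac{426}{617 + H + y}$ ($v{\left(y,H \right)} = \frac{426}{\left(H + y\right) + 617} = \frac{426}{617 + H + y}$)
$\frac{\left(\frac{86942}{Q{\left(-361,-481 \right)}} - \frac{229249}{29017}\right) + v{\left(323,-61 \right)}}{-142204 + 72605} = \frac{\left(\frac{86942}{\left(-9\right) \left(-361\right)} - \frac{229249}{29017}\right) + \frac{426}{617 - 61 + 323}}{-142204 + 72605} = \frac{\left(\frac{86942}{3249} - \frac{229249}{29017}\right) + \frac{426}{879}}{-69599} = \left(\left(86942 \cdot \frac{1}{3249} - \frac{229249}{29017}\right) + 426 \cdot \frac{1}{879}\right) \left(- \frac{1}{69599}\right) = \left(\left(\frac{86942}{3249} - \frac{229249}{29017}\right) + \frac{142}{293}\right) \left(- \frac{1}{69599}\right) = \left(\frac{1777966013}{94276233} + \frac{142}{293}\right) \left(- \frac{1}{69599}\right) = \frac{534331266895}{27622936269} \left(- \frac{1}{69599}\right) = - \frac{534331266895}{1922528741386131}$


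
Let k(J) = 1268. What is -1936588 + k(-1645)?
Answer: -1935320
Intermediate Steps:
-1936588 + k(-1645) = -1936588 + 1268 = -1935320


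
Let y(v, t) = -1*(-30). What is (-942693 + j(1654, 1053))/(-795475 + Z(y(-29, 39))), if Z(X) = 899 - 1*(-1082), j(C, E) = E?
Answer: 156940/132249 ≈ 1.1867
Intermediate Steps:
y(v, t) = 30
Z(X) = 1981 (Z(X) = 899 + 1082 = 1981)
(-942693 + j(1654, 1053))/(-795475 + Z(y(-29, 39))) = (-942693 + 1053)/(-795475 + 1981) = -941640/(-793494) = -941640*(-1/793494) = 156940/132249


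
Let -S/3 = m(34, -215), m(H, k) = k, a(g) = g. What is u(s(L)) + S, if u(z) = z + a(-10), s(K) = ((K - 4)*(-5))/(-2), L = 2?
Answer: 630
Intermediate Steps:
S = 645 (S = -3*(-215) = 645)
s(K) = -10 + 5*K/2 (s(K) = ((-4 + K)*(-5))*(-½) = (20 - 5*K)*(-½) = -10 + 5*K/2)
u(z) = -10 + z (u(z) = z - 10 = -10 + z)
u(s(L)) + S = (-10 + (-10 + (5/2)*2)) + 645 = (-10 + (-10 + 5)) + 645 = (-10 - 5) + 645 = -15 + 645 = 630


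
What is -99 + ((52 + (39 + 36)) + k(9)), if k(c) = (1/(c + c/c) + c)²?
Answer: 11081/100 ≈ 110.81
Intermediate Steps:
k(c) = (c + 1/(1 + c))² (k(c) = (1/(c + 1) + c)² = (1/(1 + c) + c)² = (c + 1/(1 + c))²)
-99 + ((52 + (39 + 36)) + k(9)) = -99 + ((52 + (39 + 36)) + (1 + 9 + 9²)²/(1 + 9)²) = -99 + ((52 + 75) + (1 + 9 + 81)²/10²) = -99 + (127 + (1/100)*91²) = -99 + (127 + (1/100)*8281) = -99 + (127 + 8281/100) = -99 + 20981/100 = 11081/100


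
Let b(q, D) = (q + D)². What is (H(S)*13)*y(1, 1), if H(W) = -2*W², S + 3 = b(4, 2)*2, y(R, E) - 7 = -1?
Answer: -742716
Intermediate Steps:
b(q, D) = (D + q)²
y(R, E) = 6 (y(R, E) = 7 - 1 = 6)
S = 69 (S = -3 + (2 + 4)²*2 = -3 + 6²*2 = -3 + 36*2 = -3 + 72 = 69)
(H(S)*13)*y(1, 1) = (-2*69²*13)*6 = (-2*4761*13)*6 = -9522*13*6 = -123786*6 = -742716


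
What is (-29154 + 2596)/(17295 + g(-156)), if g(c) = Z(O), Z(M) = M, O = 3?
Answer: -13279/8649 ≈ -1.5353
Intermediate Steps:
g(c) = 3
(-29154 + 2596)/(17295 + g(-156)) = (-29154 + 2596)/(17295 + 3) = -26558/17298 = -26558*1/17298 = -13279/8649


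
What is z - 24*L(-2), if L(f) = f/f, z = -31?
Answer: -55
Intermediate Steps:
L(f) = 1
z - 24*L(-2) = -31 - 24*1 = -31 - 24 = -55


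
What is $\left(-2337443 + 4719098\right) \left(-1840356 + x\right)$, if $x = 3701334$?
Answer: $4432207558590$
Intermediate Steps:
$\left(-2337443 + 4719098\right) \left(-1840356 + x\right) = \left(-2337443 + 4719098\right) \left(-1840356 + 3701334\right) = 2381655 \cdot 1860978 = 4432207558590$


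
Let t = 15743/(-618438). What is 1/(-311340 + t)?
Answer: -618438/192544502663 ≈ -3.2119e-6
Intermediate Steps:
t = -15743/618438 (t = 15743*(-1/618438) = -15743/618438 ≈ -0.025456)
1/(-311340 + t) = 1/(-311340 - 15743/618438) = 1/(-192544502663/618438) = -618438/192544502663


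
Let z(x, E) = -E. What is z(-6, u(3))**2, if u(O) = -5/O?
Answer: 25/9 ≈ 2.7778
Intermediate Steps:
z(-6, u(3))**2 = (-(-5)/3)**2 = (-1*(-5/3))**2 = (5/3)**2 = 25/9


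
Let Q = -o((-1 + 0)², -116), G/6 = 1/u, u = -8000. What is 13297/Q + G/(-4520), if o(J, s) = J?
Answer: -240409759997/18080000 ≈ -13297.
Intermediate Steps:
G = -3/4000 (G = 6/(-8000) = 6*(-1/8000) = -3/4000 ≈ -0.00075000)
Q = -1 (Q = -(-1 + 0)² = -1*(-1)² = -1*1 = -1)
13297/Q + G/(-4520) = 13297/(-1) - 3/4000/(-4520) = 13297*(-1) - 3/4000*(-1/4520) = -13297 + 3/18080000 = -240409759997/18080000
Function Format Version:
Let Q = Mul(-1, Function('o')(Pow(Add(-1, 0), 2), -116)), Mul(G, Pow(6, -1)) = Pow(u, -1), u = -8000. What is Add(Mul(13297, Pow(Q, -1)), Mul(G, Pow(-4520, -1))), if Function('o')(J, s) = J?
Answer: Rational(-240409759997, 18080000) ≈ -13297.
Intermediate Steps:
G = Rational(-3, 4000) (G = Mul(6, Pow(-8000, -1)) = Mul(6, Rational(-1, 8000)) = Rational(-3, 4000) ≈ -0.00075000)
Q = -1 (Q = Mul(-1, Pow(Add(-1, 0), 2)) = Mul(-1, Pow(-1, 2)) = Mul(-1, 1) = -1)
Add(Mul(13297, Pow(Q, -1)), Mul(G, Pow(-4520, -1))) = Add(Mul(13297, Pow(-1, -1)), Mul(Rational(-3, 4000), Pow(-4520, -1))) = Add(Mul(13297, -1), Mul(Rational(-3, 4000), Rational(-1, 4520))) = Add(-13297, Rational(3, 18080000)) = Rational(-240409759997, 18080000)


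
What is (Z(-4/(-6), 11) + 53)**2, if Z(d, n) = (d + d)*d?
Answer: 235225/81 ≈ 2904.0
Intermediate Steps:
Z(d, n) = 2*d**2 (Z(d, n) = (2*d)*d = 2*d**2)
(Z(-4/(-6), 11) + 53)**2 = (2*(-4/(-6))**2 + 53)**2 = (2*(-4*(-1/6))**2 + 53)**2 = (2*(2/3)**2 + 53)**2 = (2*(4/9) + 53)**2 = (8/9 + 53)**2 = (485/9)**2 = 235225/81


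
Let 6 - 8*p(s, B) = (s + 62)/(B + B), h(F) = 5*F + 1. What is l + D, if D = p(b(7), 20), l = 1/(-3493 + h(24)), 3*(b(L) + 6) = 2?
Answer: 5149/8992 ≈ 0.57262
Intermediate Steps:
b(L) = -16/3 (b(L) = -6 + (1/3)*2 = -6 + 2/3 = -16/3)
h(F) = 1 + 5*F
l = -1/3372 (l = 1/(-3493 + (1 + 5*24)) = 1/(-3493 + (1 + 120)) = 1/(-3493 + 121) = 1/(-3372) = -1/3372 ≈ -0.00029656)
p(s, B) = 3/4 - (62 + s)/(16*B) (p(s, B) = 3/4 - (s + 62)/(8*(B + B)) = 3/4 - (62 + s)/(8*(2*B)) = 3/4 - (62 + s)*1/(2*B)/8 = 3/4 - (62 + s)/(16*B))
D = 55/96 (D = (1/16)*(-62 - 1*(-16/3) + 12*20)/20 = (1/16)*(1/20)*(-62 + 16/3 + 240) = (1/16)*(1/20)*(550/3) = 55/96 ≈ 0.57292)
l + D = -1/3372 + 55/96 = 5149/8992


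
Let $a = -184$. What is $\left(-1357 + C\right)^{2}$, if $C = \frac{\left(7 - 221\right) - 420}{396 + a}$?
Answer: $\frac{20781817281}{11236} \approx 1.8496 \cdot 10^{6}$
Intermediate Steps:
$C = - \frac{317}{106}$ ($C = \frac{\left(7 - 221\right) - 420}{396 - 184} = \frac{-214 - 420}{212} = \left(-634\right) \frac{1}{212} = - \frac{317}{106} \approx -2.9906$)
$\left(-1357 + C\right)^{2} = \left(-1357 - \frac{317}{106}\right)^{2} = \left(- \frac{144159}{106}\right)^{2} = \frac{20781817281}{11236}$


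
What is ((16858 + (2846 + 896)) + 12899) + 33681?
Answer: 67180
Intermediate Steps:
((16858 + (2846 + 896)) + 12899) + 33681 = ((16858 + 3742) + 12899) + 33681 = (20600 + 12899) + 33681 = 33499 + 33681 = 67180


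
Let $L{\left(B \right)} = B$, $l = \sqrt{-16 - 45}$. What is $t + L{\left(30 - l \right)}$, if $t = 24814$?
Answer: $24844 - i \sqrt{61} \approx 24844.0 - 7.8102 i$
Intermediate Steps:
$l = i \sqrt{61}$ ($l = \sqrt{-61} = i \sqrt{61} \approx 7.8102 i$)
$t + L{\left(30 - l \right)} = 24814 + \left(30 - i \sqrt{61}\right) = 24844 - i \sqrt{61}$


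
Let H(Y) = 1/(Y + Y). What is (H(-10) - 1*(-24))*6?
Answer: 1437/10 ≈ 143.70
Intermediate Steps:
H(Y) = 1/(2*Y)
(H(-10) - 1*(-24))*6 = ((½)/(-10) - 1*(-24))*6 = ((½)*(-⅒) + 24)*6 = (-1/20 + 24)*6 = (479/20)*6 = 1437/10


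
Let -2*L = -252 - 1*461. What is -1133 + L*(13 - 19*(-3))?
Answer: 23822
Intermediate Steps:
L = 713/2 (L = -(-252 - 1*461)/2 = -(-252 - 461)/2 = -½*(-713) = 713/2 ≈ 356.50)
-1133 + L*(13 - 19*(-3)) = -1133 + 713*(13 - 19*(-3))/2 = -1133 + 713*(13 + 57)/2 = -1133 + (713/2)*70 = -1133 + 24955 = 23822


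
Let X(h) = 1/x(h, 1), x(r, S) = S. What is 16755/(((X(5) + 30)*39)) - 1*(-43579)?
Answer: 17567922/403 ≈ 43593.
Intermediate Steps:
X(h) = 1 (X(h) = 1/1 = 1)
16755/(((X(5) + 30)*39)) - 1*(-43579) = 16755/(((1 + 30)*39)) - 1*(-43579) = 16755/((31*39)) + 43579 = 16755/1209 + 43579 = 16755*(1/1209) + 43579 = 5585/403 + 43579 = 17567922/403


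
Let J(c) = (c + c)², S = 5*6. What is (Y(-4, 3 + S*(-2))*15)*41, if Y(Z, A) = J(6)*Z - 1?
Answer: -354855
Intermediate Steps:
S = 30
J(c) = 4*c² (J(c) = (2*c)² = 4*c²)
Y(Z, A) = -1 + 144*Z (Y(Z, A) = (4*6²)*Z - 1 = (4*36)*Z - 1 = 144*Z - 1 = -1 + 144*Z)
(Y(-4, 3 + S*(-2))*15)*41 = ((-1 + 144*(-4))*15)*41 = ((-1 - 576)*15)*41 = -577*15*41 = -8655*41 = -354855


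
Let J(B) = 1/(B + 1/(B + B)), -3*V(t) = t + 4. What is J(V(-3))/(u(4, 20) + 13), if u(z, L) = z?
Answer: -6/187 ≈ -0.032086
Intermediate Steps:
V(t) = -4/3 - t/3 (V(t) = -(t + 4)/3 = -(4 + t)/3 = -4/3 - t/3)
J(B) = 1/(B + 1/(2*B))
J(V(-3))/(u(4, 20) + 13) = (2*(-4/3 - ⅓*(-3))/(1 + 2*(-4/3 - ⅓*(-3))²))/(4 + 13) = (2*(-4/3 + 1)/(1 + 2*(-4/3 + 1)²))/17 = (2*(-⅓)/(1 + 2*(-⅓)²))/17 = (2*(-⅓)/(1 + 2*(⅑)))/17 = (2*(-⅓)/(1 + 2/9))/17 = (2*(-⅓)/(11/9))/17 = (2*(-⅓)*(9/11))/17 = (1/17)*(-6/11) = -6/187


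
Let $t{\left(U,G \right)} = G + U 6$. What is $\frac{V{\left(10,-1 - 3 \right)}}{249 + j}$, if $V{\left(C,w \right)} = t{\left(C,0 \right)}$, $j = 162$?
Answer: $\frac{20}{137} \approx 0.14599$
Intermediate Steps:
$t{\left(U,G \right)} = G + 6 U$
$V{\left(C,w \right)} = 6 C$ ($V{\left(C,w \right)} = 0 + 6 C = 6 C$)
$\frac{V{\left(10,-1 - 3 \right)}}{249 + j} = \frac{6 \cdot 10}{249 + 162} = \frac{60}{411} = 60 \cdot \frac{1}{411} = \frac{20}{137}$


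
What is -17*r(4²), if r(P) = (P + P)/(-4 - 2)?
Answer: 272/3 ≈ 90.667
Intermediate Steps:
r(P) = -P/3 (r(P) = (2*P)/(-6) = (2*P)*(-⅙) = -P/3)
-17*r(4²) = -(-17)*4²/3 = -(-17)*16/3 = -17*(-16/3) = 272/3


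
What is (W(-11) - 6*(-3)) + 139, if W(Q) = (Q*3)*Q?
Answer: 520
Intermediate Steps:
W(Q) = 3*Q² (W(Q) = (3*Q)*Q = 3*Q²)
(W(-11) - 6*(-3)) + 139 = (3*(-11)² - 6*(-3)) + 139 = (3*121 + 18) + 139 = (363 + 18) + 139 = 381 + 139 = 520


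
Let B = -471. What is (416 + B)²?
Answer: 3025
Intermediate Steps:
(416 + B)² = (416 - 471)² = (-55)² = 3025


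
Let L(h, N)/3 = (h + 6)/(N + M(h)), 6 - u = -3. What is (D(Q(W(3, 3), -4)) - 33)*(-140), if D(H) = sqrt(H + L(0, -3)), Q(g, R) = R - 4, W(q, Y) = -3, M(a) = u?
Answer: 4620 - 140*I*sqrt(5) ≈ 4620.0 - 313.05*I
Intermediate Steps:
u = 9 (u = 6 - 1*(-3) = 6 + 3 = 9)
M(a) = 9
L(h, N) = 3*(6 + h)/(9 + N) (L(h, N) = 3*((h + 6)/(N + 9)) = 3*((6 + h)/(9 + N)) = 3*(6 + h)/(9 + N))
Q(g, R) = -4 + R
D(H) = sqrt(3 + H) (D(H) = sqrt(H + 3*(6 + 0)/(9 - 3)) = sqrt(H + 3*6/6) = sqrt(H + 3*(1/6)*6) = sqrt(H + 3) = sqrt(3 + H))
(D(Q(W(3, 3), -4)) - 33)*(-140) = (sqrt(3 + (-4 - 4)) - 33)*(-140) = (sqrt(3 - 8) - 33)*(-140) = (sqrt(-5) - 33)*(-140) = (I*sqrt(5) - 33)*(-140) = (-33 + I*sqrt(5))*(-140) = 4620 - 140*I*sqrt(5)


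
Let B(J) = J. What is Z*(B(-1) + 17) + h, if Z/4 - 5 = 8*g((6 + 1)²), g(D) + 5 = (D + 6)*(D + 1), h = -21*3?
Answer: 1405697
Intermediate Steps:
h = -63
g(D) = -5 + (1 + D)*(6 + D) (g(D) = -5 + (D + 6)*(D + 1) = -5 + (6 + D)*(1 + D) = -5 + (1 + D)*(6 + D))
Z = 87860 (Z = 20 + 4*(8*(1 + ((6 + 1)²)² + 7*(6 + 1)²)) = 20 + 4*(8*(1 + (7²)² + 7*7²)) = 20 + 4*(8*(1 + 49² + 7*49)) = 20 + 4*(8*(1 + 2401 + 343)) = 20 + 4*(8*2745) = 20 + 4*21960 = 20 + 87840 = 87860)
Z*(B(-1) + 17) + h = 87860*(-1 + 17) - 63 = 87860*16 - 63 = 1405760 - 63 = 1405697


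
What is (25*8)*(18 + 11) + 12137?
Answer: 17937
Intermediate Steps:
(25*8)*(18 + 11) + 12137 = 200*29 + 12137 = 5800 + 12137 = 17937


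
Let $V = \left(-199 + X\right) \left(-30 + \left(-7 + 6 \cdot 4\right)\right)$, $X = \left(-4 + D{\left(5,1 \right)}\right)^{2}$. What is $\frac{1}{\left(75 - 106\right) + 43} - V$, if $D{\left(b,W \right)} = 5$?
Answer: $- \frac{30887}{12} \approx -2573.9$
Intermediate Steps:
$X = 1$ ($X = \left(-4 + 5\right)^{2} = 1^{2} = 1$)
$V = 2574$ ($V = \left(-199 + 1\right) \left(-30 + \left(-7 + 6 \cdot 4\right)\right) = - 198 \left(-30 + \left(-7 + 24\right)\right) = - 198 \left(-30 + 17\right) = \left(-198\right) \left(-13\right) = 2574$)
$\frac{1}{\left(75 - 106\right) + 43} - V = \frac{1}{\left(75 - 106\right) + 43} - 2574 = \frac{1}{-31 + 43} - 2574 = \frac{1}{12} - 2574 = - \frac{30887}{12}$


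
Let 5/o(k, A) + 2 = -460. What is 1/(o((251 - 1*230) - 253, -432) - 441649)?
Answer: -462/204041843 ≈ -2.2642e-6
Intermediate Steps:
o(k, A) = -5/462 (o(k, A) = 5/(-2 - 460) = 5/(-462) = 5*(-1/462) = -5/462)
1/(o((251 - 1*230) - 253, -432) - 441649) = 1/(-5/462 - 441649) = 1/(-204041843/462) = -462/204041843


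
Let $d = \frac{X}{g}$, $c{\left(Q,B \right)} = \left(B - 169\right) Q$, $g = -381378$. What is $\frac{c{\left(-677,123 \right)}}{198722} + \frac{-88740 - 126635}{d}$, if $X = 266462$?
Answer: $\frac{4080722909923276}{13237965391} \approx 3.0826 \cdot 10^{5}$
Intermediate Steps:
$c{\left(Q,B \right)} = Q \left(-169 + B\right)$ ($c{\left(Q,B \right)} = \left(B - 169\right) Q = \left(-169 + B\right) Q = Q \left(-169 + B\right)$)
$d = - \frac{133231}{190689}$ ($d = \frac{266462}{-381378} = 266462 \left(- \frac{1}{381378}\right) = - \frac{133231}{190689} \approx -0.69868$)
$\frac{c{\left(-677,123 \right)}}{198722} + \frac{-88740 - 126635}{d} = \frac{\left(-677\right) \left(-169 + 123\right)}{198722} + \frac{-88740 - 126635}{- \frac{133231}{190689}} = \left(-677\right) \left(-46\right) \frac{1}{198722} + \left(-88740 - 126635\right) \left(- \frac{190689}{133231}\right) = 31142 \cdot \frac{1}{198722} - - \frac{41069643375}{133231} = \frac{15571}{99361} + \frac{41069643375}{133231} = \frac{4080722909923276}{13237965391}$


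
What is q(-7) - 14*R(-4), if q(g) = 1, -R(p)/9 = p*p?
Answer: 2017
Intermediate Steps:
R(p) = -9*p**2 (R(p) = -9*p*p = -9*p**2)
q(-7) - 14*R(-4) = 1 - (-126)*(-4)**2 = 1 - (-126)*16 = 1 - 14*(-144) = 1 + 2016 = 2017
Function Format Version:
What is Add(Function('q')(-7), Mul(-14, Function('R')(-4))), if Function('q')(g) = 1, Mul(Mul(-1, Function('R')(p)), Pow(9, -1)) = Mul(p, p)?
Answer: 2017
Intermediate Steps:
Function('R')(p) = Mul(-9, Pow(p, 2)) (Function('R')(p) = Mul(-9, Mul(p, p)) = Mul(-9, Pow(p, 2)))
Add(Function('q')(-7), Mul(-14, Function('R')(-4))) = Add(1, Mul(-14, Mul(-9, Pow(-4, 2)))) = Add(1, Mul(-14, Mul(-9, 16))) = Add(1, Mul(-14, -144)) = Add(1, 2016) = 2017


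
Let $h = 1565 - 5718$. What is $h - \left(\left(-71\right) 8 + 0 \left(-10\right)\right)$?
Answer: $-3585$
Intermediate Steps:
$h = -4153$
$h - \left(\left(-71\right) 8 + 0 \left(-10\right)\right) = -4153 - \left(\left(-71\right) 8 + 0 \left(-10\right)\right) = -4153 - \left(-568 + 0\right) = -4153 - -568 = -4153 + 568 = -3585$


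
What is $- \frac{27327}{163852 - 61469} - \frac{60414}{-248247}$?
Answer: $- \frac{199493069}{8472090867} \approx -0.023547$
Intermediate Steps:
$- \frac{27327}{163852 - 61469} - \frac{60414}{-248247} = - \frac{27327}{163852 - 61469} - - \frac{20138}{82749} = - \frac{27327}{102383} + \frac{20138}{82749} = - \frac{199493069}{8472090867}$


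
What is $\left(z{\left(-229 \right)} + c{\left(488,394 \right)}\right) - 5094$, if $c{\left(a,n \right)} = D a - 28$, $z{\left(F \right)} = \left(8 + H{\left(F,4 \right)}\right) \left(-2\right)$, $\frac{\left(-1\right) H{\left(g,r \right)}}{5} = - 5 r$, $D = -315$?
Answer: $-159058$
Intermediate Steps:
$H{\left(g,r \right)} = 25 r$ ($H{\left(g,r \right)} = - 5 \left(- 5 r\right) = 25 r$)
$z{\left(F \right)} = -216$ ($z{\left(F \right)} = \left(8 + 25 \cdot 4\right) \left(-2\right) = \left(8 + 100\right) \left(-2\right) = 108 \left(-2\right) = -216$)
$c{\left(a,n \right)} = -28 - 315 a$ ($c{\left(a,n \right)} = - 315 a - 28 = -28 - 315 a$)
$\left(z{\left(-229 \right)} + c{\left(488,394 \right)}\right) - 5094 = \left(-216 - 153748\right) - 5094 = -153964 - 5094 = -159058$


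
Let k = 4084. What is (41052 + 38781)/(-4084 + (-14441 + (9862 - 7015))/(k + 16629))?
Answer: -50108513/2563742 ≈ -19.545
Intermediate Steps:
(41052 + 38781)/(-4084 + (-14441 + (9862 - 7015))/(k + 16629)) = (41052 + 38781)/(-4084 + (-14441 + (9862 - 7015))/(4084 + 16629)) = 79833/(-4084 + (-14441 + 2847)/20713) = 79833/(-4084 - 11594*1/20713) = 79833/(-4084 - 1054/1883) = 79833/(-7691226/1883) = 79833*(-1883/7691226) = -50108513/2563742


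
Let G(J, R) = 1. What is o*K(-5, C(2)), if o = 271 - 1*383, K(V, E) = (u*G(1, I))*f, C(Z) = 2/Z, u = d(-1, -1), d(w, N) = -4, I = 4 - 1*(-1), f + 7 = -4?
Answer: -4928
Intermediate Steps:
f = -11 (f = -7 - 4 = -11)
I = 5 (I = 4 + 1 = 5)
u = -4
K(V, E) = 44 (K(V, E) = -4*1*(-11) = -4*(-11) = 44)
o = -112 (o = 271 - 383 = -112)
o*K(-5, C(2)) = -112*44 = -4928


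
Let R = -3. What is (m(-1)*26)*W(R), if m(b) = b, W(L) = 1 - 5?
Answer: 104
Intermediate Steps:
W(L) = -4
(m(-1)*26)*W(R) = -1*26*(-4) = -26*(-4) = 104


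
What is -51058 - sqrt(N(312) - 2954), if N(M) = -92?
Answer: -51058 - I*sqrt(3046) ≈ -51058.0 - 55.191*I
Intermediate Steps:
-51058 - sqrt(N(312) - 2954) = -51058 - sqrt(-92 - 2954) = -51058 - sqrt(-3046) = -51058 - I*sqrt(3046)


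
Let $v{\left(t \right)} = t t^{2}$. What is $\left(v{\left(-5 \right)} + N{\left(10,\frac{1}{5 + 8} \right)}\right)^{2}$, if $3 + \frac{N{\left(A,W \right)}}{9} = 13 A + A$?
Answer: $1227664$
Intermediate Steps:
$v{\left(t \right)} = t^{3}$
$N{\left(A,W \right)} = -27 + 126 A$ ($N{\left(A,W \right)} = -27 + 9 \left(13 A + A\right) = -27 + 9 \cdot 14 A = -27 + 126 A$)
$\left(v{\left(-5 \right)} + N{\left(10,\frac{1}{5 + 8} \right)}\right)^{2} = \left(\left(-5\right)^{3} + \left(-27 + 126 \cdot 10\right)\right)^{2} = \left(-125 + \left(-27 + 1260\right)\right)^{2} = \left(-125 + 1233\right)^{2} = 1108^{2} = 1227664$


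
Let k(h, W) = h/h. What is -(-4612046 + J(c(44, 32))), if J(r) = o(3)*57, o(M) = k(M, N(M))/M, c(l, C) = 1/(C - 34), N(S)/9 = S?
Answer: 4612027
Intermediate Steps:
N(S) = 9*S
k(h, W) = 1
c(l, C) = 1/(-34 + C)
o(M) = 1/M
J(r) = 19 (J(r) = 57/3 = (⅓)*57 = 19)
-(-4612046 + J(c(44, 32))) = -(-4612046 + 19) = -1*(-4612027) = 4612027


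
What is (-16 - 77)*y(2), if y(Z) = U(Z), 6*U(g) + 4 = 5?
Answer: -31/2 ≈ -15.500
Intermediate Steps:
U(g) = 1/6 (U(g) = -2/3 + (1/6)*5 = -2/3 + 5/6 = 1/6)
y(Z) = 1/6
(-16 - 77)*y(2) = (-16 - 77)*(1/6) = -93*1/6 = -31/2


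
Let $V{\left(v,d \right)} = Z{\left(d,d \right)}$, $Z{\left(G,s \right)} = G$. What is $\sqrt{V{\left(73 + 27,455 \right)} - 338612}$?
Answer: $3 i \sqrt{37573} \approx 581.51 i$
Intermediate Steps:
$V{\left(v,d \right)} = d$
$\sqrt{V{\left(73 + 27,455 \right)} - 338612} = \sqrt{455 - 338612} = \sqrt{-338157} = 3 i \sqrt{37573}$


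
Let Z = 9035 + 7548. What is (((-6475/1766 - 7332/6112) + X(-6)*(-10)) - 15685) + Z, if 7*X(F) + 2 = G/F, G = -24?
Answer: 8408279511/9444568 ≈ 890.28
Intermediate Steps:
X(F) = -2/7 - 24/(7*F) (X(F) = -2/7 + (-24/F)/7 = -2/7 - 24/(7*F))
Z = 16583
(((-6475/1766 - 7332/6112) + X(-6)*(-10)) - 15685) + Z = (((-6475/1766 - 7332/6112) + ((2/7)*(-12 - 1*(-6))/(-6))*(-10)) - 15685) + 16583 = (((-6475*1/1766 - 7332*1/6112) + ((2/7)*(-⅙)*(-12 + 6))*(-10)) - 15685) + 16583 = (((-6475/1766 - 1833/1528) + ((2/7)*(-⅙)*(-6))*(-10)) - 15685) + 16583 = ((-6565439/1349224 + (2/7)*(-10)) - 15685) + 16583 = ((-6565439/1349224 - 20/7) - 15685) + 16583 = (-72942553/9444568 - 15685) + 16583 = -148210991633/9444568 + 16583 = 8408279511/9444568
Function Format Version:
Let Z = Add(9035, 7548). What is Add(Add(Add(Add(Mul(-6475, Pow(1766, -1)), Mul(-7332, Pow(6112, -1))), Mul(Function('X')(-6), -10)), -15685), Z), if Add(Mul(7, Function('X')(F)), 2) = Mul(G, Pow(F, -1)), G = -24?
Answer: Rational(8408279511, 9444568) ≈ 890.28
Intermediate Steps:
Function('X')(F) = Add(Rational(-2, 7), Mul(Rational(-24, 7), Pow(F, -1))) (Function('X')(F) = Add(Rational(-2, 7), Mul(Rational(1, 7), Mul(-24, Pow(F, -1)))) = Add(Rational(-2, 7), Mul(Rational(-24, 7), Pow(F, -1))))
Z = 16583
Add(Add(Add(Add(Mul(-6475, Pow(1766, -1)), Mul(-7332, Pow(6112, -1))), Mul(Function('X')(-6), -10)), -15685), Z) = Add(Add(Add(Add(Mul(-6475, Pow(1766, -1)), Mul(-7332, Pow(6112, -1))), Mul(Mul(Rational(2, 7), Pow(-6, -1), Add(-12, Mul(-1, -6))), -10)), -15685), 16583) = Add(Add(Add(Add(Mul(-6475, Rational(1, 1766)), Mul(-7332, Rational(1, 6112))), Mul(Mul(Rational(2, 7), Rational(-1, 6), Add(-12, 6)), -10)), -15685), 16583) = Add(Add(Add(Add(Rational(-6475, 1766), Rational(-1833, 1528)), Mul(Mul(Rational(2, 7), Rational(-1, 6), -6), -10)), -15685), 16583) = Add(Add(Add(Rational(-6565439, 1349224), Mul(Rational(2, 7), -10)), -15685), 16583) = Add(Add(Add(Rational(-6565439, 1349224), Rational(-20, 7)), -15685), 16583) = Add(Add(Rational(-72942553, 9444568), -15685), 16583) = Add(Rational(-148210991633, 9444568), 16583) = Rational(8408279511, 9444568)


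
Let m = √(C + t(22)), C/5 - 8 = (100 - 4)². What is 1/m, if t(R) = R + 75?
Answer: √46217/46217 ≈ 0.0046516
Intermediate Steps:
t(R) = 75 + R
C = 46120 (C = 40 + 5*(100 - 4)² = 40 + 5*96² = 40 + 5*9216 = 40 + 46080 = 46120)
m = √46217 (m = √(46120 + (75 + 22)) = √(46120 + 97) = √46217 ≈ 214.98)
1/m = 1/(√46217) = √46217/46217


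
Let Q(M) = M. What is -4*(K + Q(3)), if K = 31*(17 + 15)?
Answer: -3980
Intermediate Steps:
K = 992 (K = 31*32 = 992)
-4*(K + Q(3)) = -4*(992 + 3) = -4*995 = -3980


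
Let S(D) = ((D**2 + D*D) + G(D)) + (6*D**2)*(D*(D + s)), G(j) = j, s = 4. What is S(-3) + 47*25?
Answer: 1028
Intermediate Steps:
S(D) = D + 2*D**2 + 6*D**3*(4 + D) (S(D) = ((D**2 + D*D) + D) + (6*D**2)*(D*(D + 4)) = ((D**2 + D**2) + D) + (6*D**2)*(D*(4 + D)) = (2*D**2 + D) + 6*D**3*(4 + D) = (D + 2*D**2) + 6*D**3*(4 + D) = D + 2*D**2 + 6*D**3*(4 + D))
S(-3) + 47*25 = -3*(1 + 2*(-3) + 6*(-3)**3 + 24*(-3)**2) + 47*25 = -3*(1 - 6 + 6*(-27) + 24*9) + 1175 = -3*(1 - 6 - 162 + 216) + 1175 = -3*49 + 1175 = -147 + 1175 = 1028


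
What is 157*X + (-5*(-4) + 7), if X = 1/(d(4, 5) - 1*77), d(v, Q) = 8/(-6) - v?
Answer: 6198/247 ≈ 25.093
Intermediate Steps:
d(v, Q) = -4/3 - v (d(v, Q) = 8*(-1/6) - v = -4/3 - v)
X = -3/247 (X = 1/((-4/3 - 1*4) - 1*77) = 1/((-4/3 - 4) - 77) = 1/(-16/3 - 77) = 1/(-247/3) = -3/247 ≈ -0.012146)
157*X + (-5*(-4) + 7) = 157*(-3/247) + (-5*(-4) + 7) = -471/247 + (20 + 7) = -471/247 + 27 = 6198/247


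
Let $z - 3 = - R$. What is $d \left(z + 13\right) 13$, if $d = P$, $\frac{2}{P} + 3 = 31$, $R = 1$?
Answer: $\frac{195}{14} \approx 13.929$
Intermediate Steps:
$P = \frac{1}{14}$ ($P = \frac{2}{-3 + 31} = \frac{2}{28} = 2 \cdot \frac{1}{28} = \frac{1}{14} \approx 0.071429$)
$z = 2$ ($z = 3 - 1 = 2$)
$d = \frac{1}{14} \approx 0.071429$
$d \left(z + 13\right) 13 = \frac{2 + 13}{14} \cdot 13 = \frac{1}{14} \cdot 15 \cdot 13 = \frac{15}{14} \cdot 13 = \frac{195}{14}$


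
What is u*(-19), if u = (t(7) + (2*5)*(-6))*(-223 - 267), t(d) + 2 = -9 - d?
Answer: -726180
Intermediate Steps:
t(d) = -11 - d (t(d) = -2 + (-9 - d) = -11 - d)
u = 38220 (u = ((-11 - 1*7) + (2*5)*(-6))*(-223 - 267) = ((-11 - 7) + 10*(-6))*(-490) = (-18 - 60)*(-490) = -78*(-490) = 38220)
u*(-19) = 38220*(-19) = -726180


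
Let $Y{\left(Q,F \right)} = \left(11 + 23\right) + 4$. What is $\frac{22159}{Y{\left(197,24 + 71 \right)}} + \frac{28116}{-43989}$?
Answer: $\frac{29505571}{50654} \approx 582.49$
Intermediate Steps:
$Y{\left(Q,F \right)} = 38$ ($Y{\left(Q,F \right)} = 34 + 4 = 38$)
$\frac{22159}{Y{\left(197,24 + 71 \right)}} + \frac{28116}{-43989} = \frac{22159}{38} + \frac{28116}{-43989} = 22159 \cdot \frac{1}{38} + 28116 \left(- \frac{1}{43989}\right) = \frac{22159}{38} - \frac{852}{1333} = \frac{29505571}{50654}$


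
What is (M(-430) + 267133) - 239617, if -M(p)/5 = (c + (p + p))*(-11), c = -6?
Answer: -20114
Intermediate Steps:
M(p) = -330 + 110*p (M(p) = -5*(-6 + (p + p))*(-11) = -5*(-6 + 2*p)*(-11) = -5*(66 - 22*p) = -330 + 110*p)
(M(-430) + 267133) - 239617 = ((-330 + 110*(-430)) + 267133) - 239617 = ((-330 - 47300) + 267133) - 239617 = (-47630 + 267133) - 239617 = 219503 - 239617 = -20114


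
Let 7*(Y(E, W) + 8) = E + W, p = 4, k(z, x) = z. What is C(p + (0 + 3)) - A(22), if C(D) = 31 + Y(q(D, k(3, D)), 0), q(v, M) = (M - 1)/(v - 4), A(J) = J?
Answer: 23/21 ≈ 1.0952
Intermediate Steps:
q(v, M) = (-1 + M)/(-4 + v)
Y(E, W) = -8 + E/7 + W/7 (Y(E, W) = -8 + (E + W)/7 = -8 + (E/7 + W/7) = -8 + E/7 + W/7)
C(D) = 23 + 2/(7*(-4 + D)) (C(D) = 31 + (-8 + ((-1 + 3)/(-4 + D))/7 + (1/7)*0) = 31 + (-8 + (2/(-4 + D))/7 + 0) = 31 + (-8 + 2/(7*(-4 + D)) + 0) = 31 + (-8 + 2/(7*(-4 + D))) = 23 + 2/(7*(-4 + D)))
C(p + (0 + 3)) - A(22) = (-642 + 161*(4 + (0 + 3)))/(7*(-4 + (4 + (0 + 3)))) - 1*22 = (-642 + 161*(4 + 3))/(7*(-4 + (4 + 3))) - 22 = (-642 + 161*7)/(7*(-4 + 7)) - 22 = (1/7)*(-642 + 1127)/3 - 22 = (1/7)*(1/3)*485 - 22 = 485/21 - 22 = 23/21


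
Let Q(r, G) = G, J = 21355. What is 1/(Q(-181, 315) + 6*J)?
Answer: 1/128445 ≈ 7.7854e-6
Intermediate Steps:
1/(Q(-181, 315) + 6*J) = 1/(315 + 6*21355) = 1/(315 + 128130) = 1/128445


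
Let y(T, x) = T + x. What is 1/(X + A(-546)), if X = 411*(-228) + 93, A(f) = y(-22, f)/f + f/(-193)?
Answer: -52689/4932276865 ≈ -1.0682e-5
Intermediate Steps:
A(f) = -f/193 + (-22 + f)/f (A(f) = (-22 + f)/f + f/(-193) = (-22 + f)/f + f*(-1/193) = (-22 + f)/f - f/193 = -f/193 + (-22 + f)/f)
X = -93615 (X = -93708 + 93 = -93615)
1/(X + A(-546)) = 1/(-93615 + (1 - 22/(-546) - 1/193*(-546))) = 1/(-93615 + (1 - 22*(-1/546) + 546/193)) = 1/(-93615 + (1 + 11/273 + 546/193)) = 1/(-93615 + 203870/52689) = 1/(-4932276865/52689) = -52689/4932276865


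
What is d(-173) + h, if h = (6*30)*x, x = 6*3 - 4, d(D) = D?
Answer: 2347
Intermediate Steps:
x = 14 (x = 18 - 4 = 14)
h = 2520 (h = (6*30)*14 = 180*14 = 2520)
d(-173) + h = -173 + 2520 = 2347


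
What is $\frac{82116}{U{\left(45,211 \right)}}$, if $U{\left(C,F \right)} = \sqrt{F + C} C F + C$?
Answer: $\frac{9124}{16885} \approx 0.54036$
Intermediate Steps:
$U{\left(C,F \right)} = C + C F \sqrt{C + F}$ ($U{\left(C,F \right)} = \sqrt{C + F} C F + C = C \sqrt{C + F} F + C = C F \sqrt{C + F} + C = C + C F \sqrt{C + F}$)
$\frac{82116}{U{\left(45,211 \right)}} = \frac{82116}{45 \left(1 + 211 \sqrt{45 + 211}\right)} = \frac{82116}{45 \left(1 + 211 \sqrt{256}\right)} = \frac{82116}{45 \left(1 + 211 \cdot 16\right)} = \frac{82116}{45 \left(1 + 3376\right)} = \frac{82116}{45 \cdot 3377} = \frac{82116}{151965} = 82116 \cdot \frac{1}{151965} = \frac{9124}{16885}$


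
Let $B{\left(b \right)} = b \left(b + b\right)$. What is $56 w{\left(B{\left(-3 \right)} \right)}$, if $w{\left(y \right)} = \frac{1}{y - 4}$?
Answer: $4$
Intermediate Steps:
$B{\left(b \right)} = 2 b^{2}$ ($B{\left(b \right)} = b 2 b = 2 b^{2}$)
$w{\left(y \right)} = \frac{1}{-4 + y}$
$56 w{\left(B{\left(-3 \right)} \right)} = \frac{56}{-4 + 2 \left(-3\right)^{2}} = \frac{56}{-4 + 2 \cdot 9} = \frac{56}{-4 + 18} = \frac{56}{14} = 56 \cdot \frac{1}{14} = 4$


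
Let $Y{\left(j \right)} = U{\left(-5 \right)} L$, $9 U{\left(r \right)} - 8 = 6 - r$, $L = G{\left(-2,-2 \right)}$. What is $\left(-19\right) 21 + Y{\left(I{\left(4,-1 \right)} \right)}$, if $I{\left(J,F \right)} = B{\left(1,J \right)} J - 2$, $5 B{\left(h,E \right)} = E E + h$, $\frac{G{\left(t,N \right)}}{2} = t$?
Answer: $- \frac{3667}{9} \approx -407.44$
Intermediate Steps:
$G{\left(t,N \right)} = 2 t$
$L = -4$ ($L = 2 \left(-2\right) = -4$)
$B{\left(h,E \right)} = \frac{h}{5} + \frac{E^{2}}{5}$ ($B{\left(h,E \right)} = \frac{E E + h}{5} = \frac{E^{2} + h}{5} = \frac{h + E^{2}}{5} = \frac{h}{5} + \frac{E^{2}}{5}$)
$U{\left(r \right)} = \frac{14}{9} - \frac{r}{9}$ ($U{\left(r \right)} = \frac{8}{9} + \frac{6 - r}{9} = \frac{8}{9} - \left(- \frac{2}{3} + \frac{r}{9}\right) = \frac{14}{9} - \frac{r}{9}$)
$I{\left(J,F \right)} = -2 + J \left(\frac{1}{5} + \frac{J^{2}}{5}\right)$ ($I{\left(J,F \right)} = \left(\frac{1}{5} \cdot 1 + \frac{J^{2}}{5}\right) J - 2 = \left(\frac{1}{5} + \frac{J^{2}}{5}\right) J - 2 = J \left(\frac{1}{5} + \frac{J^{2}}{5}\right) - 2 = -2 + J \left(\frac{1}{5} + \frac{J^{2}}{5}\right)$)
$Y{\left(j \right)} = - \frac{76}{9}$ ($Y{\left(j \right)} = \left(\frac{14}{9} - - \frac{5}{9}\right) \left(-4\right) = \left(\frac{14}{9} + \frac{5}{9}\right) \left(-4\right) = \frac{19}{9} \left(-4\right) = - \frac{76}{9}$)
$\left(-19\right) 21 + Y{\left(I{\left(4,-1 \right)} \right)} = \left(-19\right) 21 - \frac{76}{9} = -399 - \frac{76}{9} = - \frac{3667}{9}$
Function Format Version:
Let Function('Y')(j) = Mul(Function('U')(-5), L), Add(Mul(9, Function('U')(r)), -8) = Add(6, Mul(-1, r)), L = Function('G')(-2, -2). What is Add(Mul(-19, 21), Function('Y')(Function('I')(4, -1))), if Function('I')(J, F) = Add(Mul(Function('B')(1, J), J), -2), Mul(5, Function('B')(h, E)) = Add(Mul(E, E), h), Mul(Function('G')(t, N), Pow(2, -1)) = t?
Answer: Rational(-3667, 9) ≈ -407.44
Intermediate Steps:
Function('G')(t, N) = Mul(2, t)
L = -4 (L = Mul(2, -2) = -4)
Function('B')(h, E) = Add(Mul(Rational(1, 5), h), Mul(Rational(1, 5), Pow(E, 2))) (Function('B')(h, E) = Mul(Rational(1, 5), Add(Mul(E, E), h)) = Mul(Rational(1, 5), Add(Pow(E, 2), h)) = Mul(Rational(1, 5), Add(h, Pow(E, 2))) = Add(Mul(Rational(1, 5), h), Mul(Rational(1, 5), Pow(E, 2))))
Function('U')(r) = Add(Rational(14, 9), Mul(Rational(-1, 9), r)) (Function('U')(r) = Add(Rational(8, 9), Mul(Rational(1, 9), Add(6, Mul(-1, r)))) = Add(Rational(8, 9), Add(Rational(2, 3), Mul(Rational(-1, 9), r))) = Add(Rational(14, 9), Mul(Rational(-1, 9), r)))
Function('I')(J, F) = Add(-2, Mul(J, Add(Rational(1, 5), Mul(Rational(1, 5), Pow(J, 2))))) (Function('I')(J, F) = Add(Mul(Add(Mul(Rational(1, 5), 1), Mul(Rational(1, 5), Pow(J, 2))), J), -2) = Add(Mul(Add(Rational(1, 5), Mul(Rational(1, 5), Pow(J, 2))), J), -2) = Add(Mul(J, Add(Rational(1, 5), Mul(Rational(1, 5), Pow(J, 2)))), -2) = Add(-2, Mul(J, Add(Rational(1, 5), Mul(Rational(1, 5), Pow(J, 2))))))
Function('Y')(j) = Rational(-76, 9) (Function('Y')(j) = Mul(Add(Rational(14, 9), Mul(Rational(-1, 9), -5)), -4) = Mul(Add(Rational(14, 9), Rational(5, 9)), -4) = Mul(Rational(19, 9), -4) = Rational(-76, 9))
Add(Mul(-19, 21), Function('Y')(Function('I')(4, -1))) = Add(Mul(-19, 21), Rational(-76, 9)) = Add(-399, Rational(-76, 9)) = Rational(-3667, 9)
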